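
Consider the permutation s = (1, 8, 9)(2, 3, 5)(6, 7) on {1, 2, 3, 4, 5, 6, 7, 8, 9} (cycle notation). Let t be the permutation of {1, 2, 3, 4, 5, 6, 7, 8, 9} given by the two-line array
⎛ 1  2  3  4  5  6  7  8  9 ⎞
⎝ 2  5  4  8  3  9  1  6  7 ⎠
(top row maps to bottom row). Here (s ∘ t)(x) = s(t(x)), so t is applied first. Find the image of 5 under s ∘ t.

t(5) = 3, then s(3) = 5; composing gives (s ∘ t)(5) = 5.

5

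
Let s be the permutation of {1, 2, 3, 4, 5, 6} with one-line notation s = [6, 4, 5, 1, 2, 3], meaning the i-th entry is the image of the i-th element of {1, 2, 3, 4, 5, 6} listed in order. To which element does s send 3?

3 is element number 3 of the domain, and entry number 3 of the one-line form is 5, so s(3) = 5.

5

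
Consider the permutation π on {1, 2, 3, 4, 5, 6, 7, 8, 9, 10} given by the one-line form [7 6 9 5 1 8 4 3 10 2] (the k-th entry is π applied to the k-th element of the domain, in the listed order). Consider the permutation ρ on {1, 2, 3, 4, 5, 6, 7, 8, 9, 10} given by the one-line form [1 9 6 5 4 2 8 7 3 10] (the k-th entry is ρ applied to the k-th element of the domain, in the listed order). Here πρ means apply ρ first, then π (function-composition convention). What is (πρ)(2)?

10

(πρ)(2) = π(ρ(2)). ρ(2) = 9, then π(9) = 10. So (πρ)(2) = 10.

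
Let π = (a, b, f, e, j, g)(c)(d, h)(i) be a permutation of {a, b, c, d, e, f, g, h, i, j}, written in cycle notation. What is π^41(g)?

g lies in the 6-cycle (a, b, f, e, j, g).
Powers repeat with period 6 on this cycle, and 41 mod 6 = 5, so π^41(g) = π^5(g).
Stepping 5 places around the cycle: g → a → b → f → e → j.

j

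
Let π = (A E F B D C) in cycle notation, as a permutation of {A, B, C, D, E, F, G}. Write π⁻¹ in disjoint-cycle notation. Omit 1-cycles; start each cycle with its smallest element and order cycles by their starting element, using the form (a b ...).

If π sends a → b within a cycle, π⁻¹ sends b → a; equivalently, reverse each cycle.
Reversing each cycle of π and rotating so the smallest element leads gives (A C D B F E).

(A C D B F E)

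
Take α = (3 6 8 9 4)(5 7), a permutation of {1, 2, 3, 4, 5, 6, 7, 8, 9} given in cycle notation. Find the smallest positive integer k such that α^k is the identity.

The cycle type of α is (5, 2, 1, 1).
The order is lcm(5, 2) = 10.

10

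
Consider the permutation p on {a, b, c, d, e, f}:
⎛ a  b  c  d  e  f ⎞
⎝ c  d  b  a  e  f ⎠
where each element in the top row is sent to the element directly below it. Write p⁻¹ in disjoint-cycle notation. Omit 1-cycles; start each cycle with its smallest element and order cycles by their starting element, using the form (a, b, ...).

(a, d, b, c)

First write p in disjoint cycles: (a, c, b, d).
Reversing each cycle (and rotating so the smallest element leads) gives p⁻¹ = (a, d, b, c).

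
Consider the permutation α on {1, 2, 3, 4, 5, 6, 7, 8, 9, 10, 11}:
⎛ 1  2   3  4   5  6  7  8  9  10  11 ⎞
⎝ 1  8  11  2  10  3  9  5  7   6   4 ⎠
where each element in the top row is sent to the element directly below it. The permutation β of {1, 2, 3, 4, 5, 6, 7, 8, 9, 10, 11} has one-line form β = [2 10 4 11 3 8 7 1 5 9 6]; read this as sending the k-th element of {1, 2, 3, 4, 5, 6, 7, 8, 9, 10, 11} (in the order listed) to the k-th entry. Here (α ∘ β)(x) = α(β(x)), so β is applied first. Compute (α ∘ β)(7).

9

β(7) = 7, then α(7) = 9; composing gives (α ∘ β)(7) = 9.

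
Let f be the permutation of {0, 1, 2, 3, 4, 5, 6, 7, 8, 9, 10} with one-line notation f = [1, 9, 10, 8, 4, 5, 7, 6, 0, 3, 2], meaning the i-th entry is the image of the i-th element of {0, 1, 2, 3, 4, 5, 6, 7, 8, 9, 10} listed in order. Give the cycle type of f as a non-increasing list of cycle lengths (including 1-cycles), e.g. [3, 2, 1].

The disjoint cycles are (0 1 9 3 8)(2 10)(4)(5)(6 7), with lengths 5, 2, 2, 1, 1 in non-increasing order.

[5, 2, 2, 1, 1]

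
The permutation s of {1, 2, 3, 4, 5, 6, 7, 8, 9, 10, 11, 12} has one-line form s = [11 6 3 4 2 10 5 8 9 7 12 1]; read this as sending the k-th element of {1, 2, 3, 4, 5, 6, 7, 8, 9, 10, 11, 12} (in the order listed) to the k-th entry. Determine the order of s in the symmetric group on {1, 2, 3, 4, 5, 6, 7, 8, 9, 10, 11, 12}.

15

Writing s as disjoint cycles, the cycle lengths are 5, 3, 1, 1, 1, 1.
The order is lcm(5, 3) = 15.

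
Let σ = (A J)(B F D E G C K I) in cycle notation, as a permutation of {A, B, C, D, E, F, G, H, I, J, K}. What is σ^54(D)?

D lies in the 8-cycle (B F D E G C K I).
Since the cycle has length 8, σ^54 acts on it the same as σ^6 (54 mod 8 = 6).
Stepping 6 places around the cycle: D → E → G → C → K → I → B.

B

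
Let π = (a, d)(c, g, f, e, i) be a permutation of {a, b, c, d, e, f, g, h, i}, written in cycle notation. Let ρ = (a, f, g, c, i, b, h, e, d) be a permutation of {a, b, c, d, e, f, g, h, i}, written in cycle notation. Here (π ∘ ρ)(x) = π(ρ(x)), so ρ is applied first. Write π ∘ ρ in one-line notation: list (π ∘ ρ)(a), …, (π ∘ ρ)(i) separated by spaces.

(π ∘ ρ)(x) = π(ρ(x)). Computing each image: π(ρ(a)) = π(f) = e, π(ρ(b)) = π(h) = h, π(ρ(c)) = π(i) = c, π(ρ(d)) = π(a) = d, π(ρ(e)) = π(d) = a, π(ρ(f)) = π(g) = f, π(ρ(g)) = π(c) = g, π(ρ(h)) = π(e) = i, π(ρ(i)) = π(b) = b.
Hence π ∘ ρ = [e h c d a f g i b].

e h c d a f g i b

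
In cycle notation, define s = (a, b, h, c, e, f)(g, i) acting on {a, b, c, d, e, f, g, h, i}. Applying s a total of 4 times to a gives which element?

e

a lies in the 6-cycle (a, b, h, c, e, f).
Stepping 4 places around the cycle: a → b → h → c → e.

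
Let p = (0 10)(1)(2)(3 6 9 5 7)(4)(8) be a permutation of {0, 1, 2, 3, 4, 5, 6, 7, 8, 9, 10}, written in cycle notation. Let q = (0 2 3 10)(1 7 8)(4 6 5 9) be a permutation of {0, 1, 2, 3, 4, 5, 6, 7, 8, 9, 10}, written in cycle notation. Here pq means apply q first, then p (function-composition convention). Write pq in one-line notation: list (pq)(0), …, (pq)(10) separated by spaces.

2 3 6 0 9 5 7 8 1 4 10

(pq)(x) = p(q(x)). Computing each image: p(q(0)) = p(2) = 2, p(q(1)) = p(7) = 3, p(q(2)) = p(3) = 6, p(q(3)) = p(10) = 0, p(q(4)) = p(6) = 9, p(q(5)) = p(9) = 5, p(q(6)) = p(5) = 7, p(q(7)) = p(8) = 8, p(q(8)) = p(1) = 1, p(q(9)) = p(4) = 4, p(q(10)) = p(0) = 10.
Hence pq = [2 3 6 0 9 5 7 8 1 4 10].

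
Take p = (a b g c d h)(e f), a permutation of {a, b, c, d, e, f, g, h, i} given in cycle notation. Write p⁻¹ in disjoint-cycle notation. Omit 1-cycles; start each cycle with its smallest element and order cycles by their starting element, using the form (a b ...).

Inverting a permutation written in cycle notation just reverses the order within every cycle.
Reversing each cycle of p and rotating so the smallest element leads gives (a h d c g b)(e f).

(a h d c g b)(e f)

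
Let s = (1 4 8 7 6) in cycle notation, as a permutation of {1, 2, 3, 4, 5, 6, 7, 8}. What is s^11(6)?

1

6 lies in the 5-cycle (1 4 8 7 6).
Powers repeat with period 5 on this cycle, and 11 mod 5 = 1, so s^11(6) = s^1(6).
Advancing 1 step from 6: 6 → 1.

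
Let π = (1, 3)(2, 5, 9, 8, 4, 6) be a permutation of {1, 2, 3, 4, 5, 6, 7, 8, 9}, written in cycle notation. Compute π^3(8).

2

8 lies in the 6-cycle (2, 5, 9, 8, 4, 6).
Advancing 3 steps from 8: 8 → 4 → 6 → 2.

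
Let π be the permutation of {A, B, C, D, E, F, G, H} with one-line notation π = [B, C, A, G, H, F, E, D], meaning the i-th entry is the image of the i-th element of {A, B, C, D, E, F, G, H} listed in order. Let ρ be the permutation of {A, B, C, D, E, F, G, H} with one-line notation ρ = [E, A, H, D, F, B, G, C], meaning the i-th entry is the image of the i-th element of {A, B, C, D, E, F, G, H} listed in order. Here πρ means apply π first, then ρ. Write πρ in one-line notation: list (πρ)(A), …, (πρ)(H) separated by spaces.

A H E G C B F D

For each element, apply π then ρ: A → B → A; B → C → H; C → A → E; D → G → G; E → H → C; F → F → B; G → E → F; H → D → D.
So πρ in one-line form is A H E G C B F D.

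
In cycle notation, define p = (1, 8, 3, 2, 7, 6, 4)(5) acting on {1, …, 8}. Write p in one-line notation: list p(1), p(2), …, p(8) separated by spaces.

8 7 2 1 5 4 6 3

Image by image: 1↦8, 2↦7, 3↦2, 4↦1, 5↦5, 6↦4, 7↦6, 8↦3.
Listing these in domain order gives 8 7 2 1 5 4 6 3.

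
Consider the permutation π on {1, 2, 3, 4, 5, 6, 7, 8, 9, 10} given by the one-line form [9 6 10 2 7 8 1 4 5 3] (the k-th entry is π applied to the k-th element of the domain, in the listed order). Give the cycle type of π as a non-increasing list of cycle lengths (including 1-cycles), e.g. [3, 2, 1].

The disjoint cycles are (1, 9, 5, 7)(2, 6, 8, 4)(3, 10), with lengths 4, 4, 2 in non-increasing order.

[4, 4, 2]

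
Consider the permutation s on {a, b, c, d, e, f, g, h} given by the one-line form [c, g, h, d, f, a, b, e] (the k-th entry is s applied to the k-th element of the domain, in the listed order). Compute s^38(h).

a

Tracing h → e → … returns to h after 5 steps, so h lies in a 5-cycle (a c h e f).
Powers repeat with period 5 on this cycle, and 38 mod 5 = 3, so s^38(h) = s^3(h).
Stepping 3 places around the cycle: h → e → f → a.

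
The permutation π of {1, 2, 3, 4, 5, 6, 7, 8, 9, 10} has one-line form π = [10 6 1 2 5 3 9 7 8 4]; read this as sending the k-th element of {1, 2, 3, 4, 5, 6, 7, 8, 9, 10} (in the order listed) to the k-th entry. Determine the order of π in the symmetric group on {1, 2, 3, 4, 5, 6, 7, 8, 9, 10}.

Decomposing into disjoint cycles gives cycle lengths 6, 3, 1.
The order is lcm(6, 3) = 6.

6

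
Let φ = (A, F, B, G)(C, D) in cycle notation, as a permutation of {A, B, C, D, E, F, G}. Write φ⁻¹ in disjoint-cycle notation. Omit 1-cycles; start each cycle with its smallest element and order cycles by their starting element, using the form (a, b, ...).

Inverting a permutation written in cycle notation just reverses the order within every cycle.
After reversing and putting each cycle's least element first, φ⁻¹ = (A, G, B, F)(C, D).

(A, G, B, F)(C, D)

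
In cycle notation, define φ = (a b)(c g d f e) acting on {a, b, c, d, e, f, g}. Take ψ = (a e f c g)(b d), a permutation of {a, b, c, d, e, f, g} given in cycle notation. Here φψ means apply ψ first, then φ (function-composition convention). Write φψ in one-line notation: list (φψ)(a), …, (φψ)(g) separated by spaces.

For each element, apply ψ then φ: a → e → c; b → d → f; c → g → d; d → b → a; e → f → e; f → c → g; g → a → b.
So φψ in one-line form is c f d a e g b.

c f d a e g b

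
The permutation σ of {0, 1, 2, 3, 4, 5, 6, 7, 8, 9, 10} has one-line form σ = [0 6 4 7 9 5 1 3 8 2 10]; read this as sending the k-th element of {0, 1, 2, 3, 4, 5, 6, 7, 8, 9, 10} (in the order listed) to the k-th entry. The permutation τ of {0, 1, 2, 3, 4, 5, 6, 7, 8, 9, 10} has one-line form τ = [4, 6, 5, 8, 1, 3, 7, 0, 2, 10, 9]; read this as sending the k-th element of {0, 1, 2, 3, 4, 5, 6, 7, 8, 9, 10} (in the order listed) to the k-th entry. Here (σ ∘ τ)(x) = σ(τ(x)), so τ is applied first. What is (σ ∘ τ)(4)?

First apply τ: τ(4) = 1, then σ(1) = 6. Thus (σ ∘ τ)(4) = 6.

6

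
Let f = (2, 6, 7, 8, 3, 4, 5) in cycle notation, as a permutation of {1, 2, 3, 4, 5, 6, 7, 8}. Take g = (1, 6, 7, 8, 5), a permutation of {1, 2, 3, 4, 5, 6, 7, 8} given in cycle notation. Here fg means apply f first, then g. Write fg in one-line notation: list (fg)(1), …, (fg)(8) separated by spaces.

6 7 4 1 2 8 5 3

(fg)(x) = g(f(x)). Computing each image: g(f(1)) = g(1) = 6, g(f(2)) = g(6) = 7, g(f(3)) = g(4) = 4, g(f(4)) = g(5) = 1, g(f(5)) = g(2) = 2, g(f(6)) = g(7) = 8, g(f(7)) = g(8) = 5, g(f(8)) = g(3) = 3.
Hence fg = [6 7 4 1 2 8 5 3].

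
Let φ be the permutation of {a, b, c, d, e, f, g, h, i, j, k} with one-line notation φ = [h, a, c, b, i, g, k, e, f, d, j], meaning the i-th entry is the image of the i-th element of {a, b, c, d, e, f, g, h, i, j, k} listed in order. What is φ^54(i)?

Tracing i → f → … returns to i after 10 steps, so i lies in a 10-cycle (a h e i f g k j d b).
On a 10-cycle, φ^10 is the identity, so φ^54 = φ^4 there (54 ≡ 4 mod 10).
Advancing 4 steps from i: i → f → g → k → j.

j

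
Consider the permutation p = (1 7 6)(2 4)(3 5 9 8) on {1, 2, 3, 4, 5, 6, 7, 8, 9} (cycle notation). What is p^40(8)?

8 lies in the 4-cycle (3 5 9 8).
On a 4-cycle, p^4 is the identity, so p^40 = p^0 there (40 ≡ 0 mod 4).
So p^40(8) = 8.

8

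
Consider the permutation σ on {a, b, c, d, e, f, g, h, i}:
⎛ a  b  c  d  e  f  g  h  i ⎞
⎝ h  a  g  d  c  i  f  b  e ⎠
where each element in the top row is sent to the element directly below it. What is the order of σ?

The disjoint-cycle form of σ has cycle lengths 5, 3, 1.
The order is lcm(5, 3) = 15.

15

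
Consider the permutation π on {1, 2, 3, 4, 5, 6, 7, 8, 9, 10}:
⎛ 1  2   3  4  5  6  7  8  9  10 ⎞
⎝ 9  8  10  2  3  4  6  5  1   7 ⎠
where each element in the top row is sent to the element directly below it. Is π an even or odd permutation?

even

In disjoint-cycle form the cycle lengths are 8, 2.
A cycle of length ℓ contributes ℓ−1 transpositions, so π is a product of 7 + 1 = 8 transpositions — even.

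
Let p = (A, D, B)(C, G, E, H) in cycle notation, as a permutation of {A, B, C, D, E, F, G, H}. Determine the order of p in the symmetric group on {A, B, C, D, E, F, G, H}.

The disjoint cycles have lengths 4, 3, 1.
The order of p is the least common multiple of its cycle lengths: lcm(4, 3) = 12.

12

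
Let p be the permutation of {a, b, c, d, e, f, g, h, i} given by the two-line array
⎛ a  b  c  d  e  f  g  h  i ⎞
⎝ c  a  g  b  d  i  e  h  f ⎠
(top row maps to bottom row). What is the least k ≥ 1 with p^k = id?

The disjoint-cycle form of p has cycle lengths 6, 2, 1.
The order of p is the least common multiple of its cycle lengths: lcm(6, 2) = 6.

6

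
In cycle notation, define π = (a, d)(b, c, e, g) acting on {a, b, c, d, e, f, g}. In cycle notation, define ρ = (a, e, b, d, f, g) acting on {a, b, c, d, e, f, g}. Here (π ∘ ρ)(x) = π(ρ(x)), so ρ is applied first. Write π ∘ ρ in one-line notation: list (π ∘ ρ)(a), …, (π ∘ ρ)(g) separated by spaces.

g a e f c b d

Chase each element through ρ then π: a → e → g; b → d → a; c → c → e; d → f → f; e → b → c; f → g → b; g → a → d.
So π ∘ ρ in one-line form is g a e f c b d.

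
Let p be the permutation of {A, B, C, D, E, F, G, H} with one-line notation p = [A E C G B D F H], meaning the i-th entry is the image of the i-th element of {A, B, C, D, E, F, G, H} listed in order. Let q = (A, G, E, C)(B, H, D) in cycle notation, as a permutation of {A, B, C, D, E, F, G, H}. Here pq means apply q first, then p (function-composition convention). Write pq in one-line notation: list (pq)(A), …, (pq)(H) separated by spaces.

(pq)(x) = p(q(x)). Computing each image: p(q(A)) = p(G) = F, p(q(B)) = p(H) = H, p(q(C)) = p(A) = A, p(q(D)) = p(B) = E, p(q(E)) = p(C) = C, p(q(F)) = p(F) = D, p(q(G)) = p(E) = B, p(q(H)) = p(D) = G.
Hence pq = [F H A E C D B G].

F H A E C D B G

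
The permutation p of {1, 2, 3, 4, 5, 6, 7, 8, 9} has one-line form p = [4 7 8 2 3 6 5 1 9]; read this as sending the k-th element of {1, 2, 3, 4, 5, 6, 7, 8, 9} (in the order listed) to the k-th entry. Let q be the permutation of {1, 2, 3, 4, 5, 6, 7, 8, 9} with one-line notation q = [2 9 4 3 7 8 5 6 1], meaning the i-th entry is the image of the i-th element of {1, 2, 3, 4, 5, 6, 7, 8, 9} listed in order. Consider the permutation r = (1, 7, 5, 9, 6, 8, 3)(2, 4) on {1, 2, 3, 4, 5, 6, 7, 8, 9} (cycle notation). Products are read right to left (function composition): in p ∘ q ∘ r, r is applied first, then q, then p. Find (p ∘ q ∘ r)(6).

6

Apply the permutations in order: r(6) = 8, then q(8) = 6, then p(6) = 6. So (p ∘ q ∘ r)(6) = 6.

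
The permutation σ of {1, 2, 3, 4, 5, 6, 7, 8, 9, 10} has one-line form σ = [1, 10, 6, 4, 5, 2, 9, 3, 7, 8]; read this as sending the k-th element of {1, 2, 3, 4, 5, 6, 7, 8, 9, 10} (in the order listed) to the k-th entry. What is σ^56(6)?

Tracing 6 → 2 → … returns to 6 after 5 steps, so 6 lies in a 5-cycle (2 10 8 3 6).
Since the cycle has length 5, σ^56 acts on it the same as σ^1 (56 mod 5 = 1).
Advancing 1 step from 6: 6 → 2.

2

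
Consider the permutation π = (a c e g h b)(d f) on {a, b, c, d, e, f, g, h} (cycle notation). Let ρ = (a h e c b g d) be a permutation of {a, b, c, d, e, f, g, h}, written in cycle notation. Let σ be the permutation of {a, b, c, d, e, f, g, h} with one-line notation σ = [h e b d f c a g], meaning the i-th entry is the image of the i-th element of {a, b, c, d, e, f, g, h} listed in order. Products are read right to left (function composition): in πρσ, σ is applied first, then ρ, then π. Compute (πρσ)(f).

a

Chase f: σ(f) = c; ρ(c) = b; π(b) = a. Hence (πρσ)(f) = a.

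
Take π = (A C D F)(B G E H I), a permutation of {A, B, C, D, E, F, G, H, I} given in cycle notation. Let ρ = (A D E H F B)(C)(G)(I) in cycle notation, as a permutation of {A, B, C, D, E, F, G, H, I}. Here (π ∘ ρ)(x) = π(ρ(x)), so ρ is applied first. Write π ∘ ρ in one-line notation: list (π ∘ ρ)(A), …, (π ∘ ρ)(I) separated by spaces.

For each element, apply ρ then π: A → D → F; B → A → C; C → C → D; D → E → H; E → H → I; F → B → G; G → G → E; H → F → A; I → I → B.
So π ∘ ρ in one-line form is F C D H I G E A B.

F C D H I G E A B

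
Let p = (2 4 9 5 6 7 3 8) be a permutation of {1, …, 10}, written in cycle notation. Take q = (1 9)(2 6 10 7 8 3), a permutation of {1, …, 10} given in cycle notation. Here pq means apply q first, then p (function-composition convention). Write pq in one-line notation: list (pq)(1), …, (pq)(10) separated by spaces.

(pq)(x) = p(q(x)). Computing each image: p(q(1)) = p(9) = 5, p(q(2)) = p(6) = 7, p(q(3)) = p(2) = 4, p(q(4)) = p(4) = 9, p(q(5)) = p(5) = 6, p(q(6)) = p(10) = 10, p(q(7)) = p(8) = 2, p(q(8)) = p(3) = 8, p(q(9)) = p(1) = 1, p(q(10)) = p(7) = 3.
Hence pq = [5 7 4 9 6 10 2 8 1 3].

5 7 4 9 6 10 2 8 1 3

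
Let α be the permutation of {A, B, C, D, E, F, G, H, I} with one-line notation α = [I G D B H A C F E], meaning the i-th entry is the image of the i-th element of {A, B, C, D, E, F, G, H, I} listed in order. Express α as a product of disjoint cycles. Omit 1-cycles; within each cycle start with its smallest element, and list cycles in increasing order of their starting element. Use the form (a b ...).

(A I E H F)(B G C D)

From A: A → I → E → H → F → A, closing the cycle (A I E H F).
Continuing from each remaining unvisited element yields (A I E H F)(B G C D).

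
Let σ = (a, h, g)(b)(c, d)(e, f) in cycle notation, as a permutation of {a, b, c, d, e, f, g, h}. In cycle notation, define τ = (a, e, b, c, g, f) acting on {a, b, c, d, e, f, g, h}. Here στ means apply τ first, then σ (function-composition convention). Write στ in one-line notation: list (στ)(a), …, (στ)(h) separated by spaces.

(στ)(x) = σ(τ(x)). Computing each image: σ(τ(a)) = σ(e) = f, σ(τ(b)) = σ(c) = d, σ(τ(c)) = σ(g) = a, σ(τ(d)) = σ(d) = c, σ(τ(e)) = σ(b) = b, σ(τ(f)) = σ(a) = h, σ(τ(g)) = σ(f) = e, σ(τ(h)) = σ(h) = g.
Hence στ = [f d a c b h e g].

f d a c b h e g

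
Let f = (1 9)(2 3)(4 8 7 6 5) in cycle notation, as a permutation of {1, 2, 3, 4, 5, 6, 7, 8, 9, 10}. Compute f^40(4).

4 lies in the 5-cycle (4 8 7 6 5).
Since the cycle has length 5, f^40 acts on it the same as f^0 (40 mod 5 = 0).
So f^40(4) = 4.

4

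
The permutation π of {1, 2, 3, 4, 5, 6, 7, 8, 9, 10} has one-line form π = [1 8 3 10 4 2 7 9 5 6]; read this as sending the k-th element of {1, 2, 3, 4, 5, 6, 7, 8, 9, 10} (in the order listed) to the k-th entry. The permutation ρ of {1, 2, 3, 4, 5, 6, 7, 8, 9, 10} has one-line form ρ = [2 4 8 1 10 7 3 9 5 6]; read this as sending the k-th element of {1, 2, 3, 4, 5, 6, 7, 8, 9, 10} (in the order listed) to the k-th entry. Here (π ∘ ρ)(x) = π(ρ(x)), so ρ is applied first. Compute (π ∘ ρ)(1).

8

ρ(1) = 2, then π(2) = 8; composing gives (π ∘ ρ)(1) = 8.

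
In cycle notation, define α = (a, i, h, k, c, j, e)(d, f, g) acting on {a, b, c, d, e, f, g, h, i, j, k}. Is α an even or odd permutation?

The cycle lengths are 7, 3, 1.
A cycle of length ℓ contributes ℓ−1 transpositions, so α is a product of 6 + 2 = 8 transpositions — even.

even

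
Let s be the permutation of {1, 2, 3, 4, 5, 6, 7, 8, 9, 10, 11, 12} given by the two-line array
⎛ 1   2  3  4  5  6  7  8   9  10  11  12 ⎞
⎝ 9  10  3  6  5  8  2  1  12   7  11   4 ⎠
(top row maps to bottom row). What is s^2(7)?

Tracing 7 → 2 → … returns to 7 after 3 steps, so 7 lies in a 3-cycle (2, 10, 7).
Advancing 2 steps from 7: 7 → 2 → 10.

10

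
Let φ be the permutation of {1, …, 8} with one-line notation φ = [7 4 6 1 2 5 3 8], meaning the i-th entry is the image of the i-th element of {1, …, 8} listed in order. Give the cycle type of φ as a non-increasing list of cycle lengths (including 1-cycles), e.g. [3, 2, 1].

[7, 1]

The disjoint cycles are (1 7 3 6 5 2 4)(8), with lengths 7, 1 in non-increasing order.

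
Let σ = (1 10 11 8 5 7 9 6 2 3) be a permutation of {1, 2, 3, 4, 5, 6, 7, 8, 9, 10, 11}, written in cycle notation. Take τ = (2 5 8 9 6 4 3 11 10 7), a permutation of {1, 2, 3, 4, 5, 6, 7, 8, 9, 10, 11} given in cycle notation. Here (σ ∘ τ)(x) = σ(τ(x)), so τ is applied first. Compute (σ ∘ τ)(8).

First apply τ: τ(8) = 9, then σ(9) = 6. Thus (σ ∘ τ)(8) = 6.

6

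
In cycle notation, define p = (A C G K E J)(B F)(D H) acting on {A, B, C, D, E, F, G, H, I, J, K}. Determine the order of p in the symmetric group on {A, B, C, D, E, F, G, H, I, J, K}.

The cycle type of p is (6, 2, 2, 1).
Since disjoint cycles commute, ord(p) = lcm(6, 2, 2) = 6.

6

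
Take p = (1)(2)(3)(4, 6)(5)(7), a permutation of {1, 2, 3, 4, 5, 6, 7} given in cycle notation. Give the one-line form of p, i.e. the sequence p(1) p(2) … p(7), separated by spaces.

Each element maps to the next entry in its cycle (wrapping to the front): 1→1, 2→2, 3→3, 4→6, 5→5, 6→4, 7→7.
So the one-line form is 1 2 3 6 5 4 7.

1 2 3 6 5 4 7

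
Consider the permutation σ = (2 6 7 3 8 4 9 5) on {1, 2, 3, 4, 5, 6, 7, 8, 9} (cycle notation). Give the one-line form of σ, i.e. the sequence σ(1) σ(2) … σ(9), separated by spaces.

Each element maps to the next entry in its cycle (wrapping to the front): 1→1, 2→6, 3→8, 4→9, 5→2, 6→7, 7→3, 8→4, 9→5.
Listing these in domain order gives 1 6 8 9 2 7 3 4 5.

1 6 8 9 2 7 3 4 5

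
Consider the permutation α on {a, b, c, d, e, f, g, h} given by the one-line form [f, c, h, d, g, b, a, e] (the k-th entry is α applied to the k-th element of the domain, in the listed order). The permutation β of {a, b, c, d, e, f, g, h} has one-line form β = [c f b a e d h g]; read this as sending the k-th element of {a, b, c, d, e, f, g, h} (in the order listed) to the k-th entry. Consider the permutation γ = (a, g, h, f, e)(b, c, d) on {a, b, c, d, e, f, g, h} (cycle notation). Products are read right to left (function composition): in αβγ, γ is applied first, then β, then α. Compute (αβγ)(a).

e

Apply the permutations in order: γ(a) = g, then β(g) = h, then α(h) = e. So (αβγ)(a) = e.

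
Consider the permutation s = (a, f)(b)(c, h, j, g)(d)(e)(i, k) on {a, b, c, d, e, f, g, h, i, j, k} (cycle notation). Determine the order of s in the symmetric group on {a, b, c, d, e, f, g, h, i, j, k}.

4

The disjoint cycles have lengths 4, 2, 2, 1, 1, 1.
Since disjoint cycles commute, ord(s) = lcm(4, 2, 2) = 4.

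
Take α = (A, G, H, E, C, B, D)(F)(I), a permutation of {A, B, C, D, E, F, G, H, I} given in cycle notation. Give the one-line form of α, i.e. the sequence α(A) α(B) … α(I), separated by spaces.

Reading each image from the cycles: A↦G, B↦D, C↦B, D↦A, E↦C, F↦F, G↦H, H↦E, I↦I.
Listing these in domain order gives G D B A C F H E I.

G D B A C F H E I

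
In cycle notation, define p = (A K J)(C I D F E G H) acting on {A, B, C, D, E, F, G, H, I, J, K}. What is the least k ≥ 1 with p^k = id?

21

The cycle type of p is (7, 3, 1).
The order is lcm(7, 3) = 21.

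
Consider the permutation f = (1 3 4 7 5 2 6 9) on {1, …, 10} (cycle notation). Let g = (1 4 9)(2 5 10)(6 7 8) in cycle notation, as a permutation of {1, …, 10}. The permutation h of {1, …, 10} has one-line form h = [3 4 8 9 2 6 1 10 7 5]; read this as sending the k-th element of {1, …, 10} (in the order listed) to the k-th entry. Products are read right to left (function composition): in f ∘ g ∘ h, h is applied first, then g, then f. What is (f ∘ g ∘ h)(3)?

9

Chase 3: h(3) = 8; g(8) = 6; f(6) = 9. Hence (f ∘ g ∘ h)(3) = 9.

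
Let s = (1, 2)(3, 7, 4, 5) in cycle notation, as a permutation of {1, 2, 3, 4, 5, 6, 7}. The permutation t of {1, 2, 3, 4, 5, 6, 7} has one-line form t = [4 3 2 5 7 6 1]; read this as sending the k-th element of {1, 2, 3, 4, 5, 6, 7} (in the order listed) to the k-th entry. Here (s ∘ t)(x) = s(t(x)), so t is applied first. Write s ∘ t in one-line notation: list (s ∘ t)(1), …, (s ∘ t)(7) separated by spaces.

(s ∘ t)(x) = s(t(x)). Computing each image: s(t(1)) = s(4) = 5, s(t(2)) = s(3) = 7, s(t(3)) = s(2) = 1, s(t(4)) = s(5) = 3, s(t(5)) = s(7) = 4, s(t(6)) = s(6) = 6, s(t(7)) = s(1) = 2.
Hence s ∘ t = [5 7 1 3 4 6 2].

5 7 1 3 4 6 2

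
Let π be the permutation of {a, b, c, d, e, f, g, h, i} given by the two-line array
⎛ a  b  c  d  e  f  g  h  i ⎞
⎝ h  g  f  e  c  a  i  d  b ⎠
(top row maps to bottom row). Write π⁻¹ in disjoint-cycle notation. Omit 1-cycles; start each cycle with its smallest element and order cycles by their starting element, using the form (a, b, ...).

The cycle decomposition of π is (a, h, d, e, c, f)(b, g, i).
The inverse reverses every cycle; in canonical form, π⁻¹ = (a, f, c, e, d, h)(b, i, g).

(a, f, c, e, d, h)(b, i, g)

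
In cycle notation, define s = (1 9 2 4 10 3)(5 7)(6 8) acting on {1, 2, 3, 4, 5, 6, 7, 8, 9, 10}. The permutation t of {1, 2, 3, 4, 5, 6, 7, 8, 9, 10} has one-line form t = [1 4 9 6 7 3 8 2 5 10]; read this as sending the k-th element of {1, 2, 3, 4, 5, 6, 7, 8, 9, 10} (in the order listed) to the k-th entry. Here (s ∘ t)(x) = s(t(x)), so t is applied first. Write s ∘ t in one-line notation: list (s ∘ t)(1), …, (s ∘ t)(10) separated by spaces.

9 10 2 8 5 1 6 4 7 3

Chase each element through t then s: 1 → 1 → 9; 2 → 4 → 10; 3 → 9 → 2; 4 → 6 → 8; 5 → 7 → 5; 6 → 3 → 1; 7 → 8 → 6; 8 → 2 → 4; 9 → 5 → 7; 10 → 10 → 3.
Collecting the images, s ∘ t = [9 10 2 8 5 1 6 4 7 3].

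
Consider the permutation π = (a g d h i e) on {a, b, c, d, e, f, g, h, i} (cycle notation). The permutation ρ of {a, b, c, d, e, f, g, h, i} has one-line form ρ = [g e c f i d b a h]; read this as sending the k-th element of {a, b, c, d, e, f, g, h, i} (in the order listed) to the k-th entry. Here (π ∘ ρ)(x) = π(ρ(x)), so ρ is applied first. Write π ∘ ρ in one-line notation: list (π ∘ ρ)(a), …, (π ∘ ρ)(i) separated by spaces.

(π ∘ ρ)(x) = π(ρ(x)). Computing each image: π(ρ(a)) = π(g) = d, π(ρ(b)) = π(e) = a, π(ρ(c)) = π(c) = c, π(ρ(d)) = π(f) = f, π(ρ(e)) = π(i) = e, π(ρ(f)) = π(d) = h, π(ρ(g)) = π(b) = b, π(ρ(h)) = π(a) = g, π(ρ(i)) = π(h) = i.
Hence π ∘ ρ = [d a c f e h b g i].

d a c f e h b g i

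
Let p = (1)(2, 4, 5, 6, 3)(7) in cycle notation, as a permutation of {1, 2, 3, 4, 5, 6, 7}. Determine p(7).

The 1-cycle (7) fixes 7, so p(7) = 7.

7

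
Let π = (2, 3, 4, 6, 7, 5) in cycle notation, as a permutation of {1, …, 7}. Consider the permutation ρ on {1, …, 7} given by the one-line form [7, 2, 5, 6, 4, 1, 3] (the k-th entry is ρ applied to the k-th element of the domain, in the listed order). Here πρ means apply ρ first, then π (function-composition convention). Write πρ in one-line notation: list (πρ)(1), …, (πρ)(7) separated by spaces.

5 3 2 7 6 1 4

For each element, apply ρ then π: 1 → 7 → 5; 2 → 2 → 3; 3 → 5 → 2; 4 → 6 → 7; 5 → 4 → 6; 6 → 1 → 1; 7 → 3 → 4.
Collecting the images, πρ = [5 3 2 7 6 1 4].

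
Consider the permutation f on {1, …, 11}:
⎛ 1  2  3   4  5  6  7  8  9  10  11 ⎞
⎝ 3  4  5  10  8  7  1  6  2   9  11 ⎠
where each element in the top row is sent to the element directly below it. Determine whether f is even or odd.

In disjoint-cycle form the cycle lengths are 6, 4, 1.
A cycle is odd iff its length is even; f has 2 even-length cycles, so sgn(f) = (−1)^2 and f is even.

even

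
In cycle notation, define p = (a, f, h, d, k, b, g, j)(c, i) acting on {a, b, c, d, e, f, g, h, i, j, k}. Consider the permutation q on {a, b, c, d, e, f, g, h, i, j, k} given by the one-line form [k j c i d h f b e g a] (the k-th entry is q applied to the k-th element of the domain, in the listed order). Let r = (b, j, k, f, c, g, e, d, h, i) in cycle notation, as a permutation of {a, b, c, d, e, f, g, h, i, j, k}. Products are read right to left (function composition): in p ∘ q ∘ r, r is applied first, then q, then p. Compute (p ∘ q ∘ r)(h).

(p ∘ q ∘ r)(h) = p(q(r(h))). r(h) = i, then q(i) = e, then p(e) = e, so the result is e.

e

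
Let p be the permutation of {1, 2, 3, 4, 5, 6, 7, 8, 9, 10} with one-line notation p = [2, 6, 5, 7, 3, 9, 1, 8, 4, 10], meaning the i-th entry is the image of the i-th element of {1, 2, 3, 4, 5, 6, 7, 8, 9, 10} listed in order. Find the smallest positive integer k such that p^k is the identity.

Writing p as disjoint cycles, the cycle lengths are 6, 2, 1, 1.
The order is lcm(6, 2) = 6.

6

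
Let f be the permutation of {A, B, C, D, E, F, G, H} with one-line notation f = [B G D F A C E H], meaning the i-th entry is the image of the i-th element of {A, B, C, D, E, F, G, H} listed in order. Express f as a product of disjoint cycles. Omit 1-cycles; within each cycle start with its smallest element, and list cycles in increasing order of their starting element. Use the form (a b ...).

Start at A and follow images: A → B → G → E → A, giving the cycle (A B G E).
Repeating from the next unused element and collecting all non-trivial cycles gives (A B G E)(C D F).

(A B G E)(C D F)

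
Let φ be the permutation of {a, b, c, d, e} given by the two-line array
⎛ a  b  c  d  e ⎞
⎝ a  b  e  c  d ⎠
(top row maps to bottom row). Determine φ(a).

The entry below a in the array is a, so φ(a) = a.

a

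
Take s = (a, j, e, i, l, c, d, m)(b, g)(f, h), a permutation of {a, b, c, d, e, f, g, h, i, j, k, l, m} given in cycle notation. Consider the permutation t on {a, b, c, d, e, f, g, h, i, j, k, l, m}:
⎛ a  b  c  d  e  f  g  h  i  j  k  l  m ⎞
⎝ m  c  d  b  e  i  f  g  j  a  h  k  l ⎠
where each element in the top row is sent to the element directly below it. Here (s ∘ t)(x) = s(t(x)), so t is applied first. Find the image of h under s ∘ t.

t(h) = g, then s(g) = b; composing gives (s ∘ t)(h) = b.

b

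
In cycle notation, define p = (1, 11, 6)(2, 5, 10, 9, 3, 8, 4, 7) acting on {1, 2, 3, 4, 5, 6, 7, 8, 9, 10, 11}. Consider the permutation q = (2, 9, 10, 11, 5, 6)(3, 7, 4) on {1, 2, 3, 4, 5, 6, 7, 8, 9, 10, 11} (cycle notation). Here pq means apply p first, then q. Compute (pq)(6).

1

(pq)(6) = q(p(6)). p(6) = 1, then q(1) = 1. So (pq)(6) = 1.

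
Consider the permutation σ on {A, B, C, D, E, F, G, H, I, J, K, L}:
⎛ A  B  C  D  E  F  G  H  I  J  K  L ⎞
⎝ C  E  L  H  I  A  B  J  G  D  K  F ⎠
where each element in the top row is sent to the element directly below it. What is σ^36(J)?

J

Tracing J → D → … returns to J after 3 steps, so J lies in a 3-cycle (D, H, J).
Powers repeat with period 3 on this cycle, and 36 mod 3 = 0, so σ^36(J) = σ^0(J).
So σ^36(J) = J.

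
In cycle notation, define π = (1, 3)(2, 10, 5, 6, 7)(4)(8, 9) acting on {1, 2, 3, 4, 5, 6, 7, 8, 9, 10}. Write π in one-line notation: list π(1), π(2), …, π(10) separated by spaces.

Image by image: 1↦3, 2↦10, 3↦1, 4↦4, 5↦6, 6↦7, 7↦2, 8↦9, 9↦8, 10↦5.
So the one-line form is 3 10 1 4 6 7 2 9 8 5.

3 10 1 4 6 7 2 9 8 5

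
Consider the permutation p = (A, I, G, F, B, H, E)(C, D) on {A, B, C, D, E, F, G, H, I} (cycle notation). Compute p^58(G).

B

G lies in the 7-cycle (A, I, G, F, B, H, E).
Powers repeat with period 7 on this cycle, and 58 mod 7 = 2, so p^58(G) = p^2(G).
Stepping 2 places around the cycle: G → F → B.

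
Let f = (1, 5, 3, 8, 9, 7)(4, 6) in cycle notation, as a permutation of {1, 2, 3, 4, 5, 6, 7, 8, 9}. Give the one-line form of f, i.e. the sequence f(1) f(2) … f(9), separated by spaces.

Reading each image from the cycles: 1→5, 2→2, 3→8, 4→6, 5→3, 6→4, 7→1, 8→9, 9→7.
Listing these in domain order gives 5 2 8 6 3 4 1 9 7.

5 2 8 6 3 4 1 9 7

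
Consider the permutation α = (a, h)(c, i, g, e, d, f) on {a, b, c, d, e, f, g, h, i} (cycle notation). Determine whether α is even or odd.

The cycle lengths are 6, 2, 1.
A cycle is odd iff its length is even; α has 2 even-length cycles, so sgn(α) = (−1)^2 and α is even.

even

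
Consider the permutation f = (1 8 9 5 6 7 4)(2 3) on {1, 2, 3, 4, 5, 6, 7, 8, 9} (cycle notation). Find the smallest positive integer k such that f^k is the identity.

14

The disjoint cycles have lengths 7, 2.
Since disjoint cycles commute, ord(f) = lcm(7, 2) = 14.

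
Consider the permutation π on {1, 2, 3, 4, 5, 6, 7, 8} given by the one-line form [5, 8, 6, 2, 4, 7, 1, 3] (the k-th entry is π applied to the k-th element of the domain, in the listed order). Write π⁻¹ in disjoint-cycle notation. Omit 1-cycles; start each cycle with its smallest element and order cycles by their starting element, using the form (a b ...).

(1 7 6 3 8 2 4 5)

First write π in disjoint cycles: (1 5 4 2 8 3 6 7).
The inverse reverses every cycle; in canonical form, π⁻¹ = (1 7 6 3 8 2 4 5).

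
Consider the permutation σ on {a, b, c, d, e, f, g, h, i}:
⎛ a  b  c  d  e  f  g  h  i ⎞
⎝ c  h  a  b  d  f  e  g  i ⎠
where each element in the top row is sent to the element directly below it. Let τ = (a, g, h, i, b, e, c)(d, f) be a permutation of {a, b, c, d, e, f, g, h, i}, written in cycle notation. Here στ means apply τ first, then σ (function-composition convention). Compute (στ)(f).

b

First apply τ: τ(f) = d, then σ(d) = b. Thus (στ)(f) = b.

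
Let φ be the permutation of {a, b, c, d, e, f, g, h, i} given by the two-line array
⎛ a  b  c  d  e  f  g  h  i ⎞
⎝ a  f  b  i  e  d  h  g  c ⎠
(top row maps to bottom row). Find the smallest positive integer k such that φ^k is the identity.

10

Writing φ as disjoint cycles, the cycle lengths are 5, 2, 1, 1.
The order is lcm(5, 2) = 10.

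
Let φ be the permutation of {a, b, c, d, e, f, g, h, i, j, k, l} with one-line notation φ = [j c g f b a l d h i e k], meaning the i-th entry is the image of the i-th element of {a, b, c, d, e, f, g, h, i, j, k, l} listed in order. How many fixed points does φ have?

No element satisfies φ(x) = x, so there are 0 fixed points.

0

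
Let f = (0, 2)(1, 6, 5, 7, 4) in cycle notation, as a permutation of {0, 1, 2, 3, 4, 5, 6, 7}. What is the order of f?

The disjoint cycles have lengths 5, 2, 1.
The order is lcm(5, 2) = 10.

10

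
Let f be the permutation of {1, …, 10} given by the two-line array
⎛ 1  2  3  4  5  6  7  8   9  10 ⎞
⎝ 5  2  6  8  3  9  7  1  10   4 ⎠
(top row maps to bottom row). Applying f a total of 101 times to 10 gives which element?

Tracing 10 → 4 → … returns to 10 after 8 steps, so 10 lies in an 8-cycle (1 5 3 6 9 10 4 8).
On an 8-cycle, f^8 is the identity, so f^101 = f^5 there (101 ≡ 5 mod 8).
Stepping 5 places around the cycle: 10 → 4 → 8 → 1 → 5 → 3.

3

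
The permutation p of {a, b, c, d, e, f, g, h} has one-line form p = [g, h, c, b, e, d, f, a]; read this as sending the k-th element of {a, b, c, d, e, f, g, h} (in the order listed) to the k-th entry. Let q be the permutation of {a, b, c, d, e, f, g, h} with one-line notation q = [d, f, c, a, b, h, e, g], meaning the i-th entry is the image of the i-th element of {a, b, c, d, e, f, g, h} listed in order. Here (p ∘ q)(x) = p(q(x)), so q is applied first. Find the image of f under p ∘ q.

a

First apply q: q(f) = h, then p(h) = a. Thus (p ∘ q)(f) = a.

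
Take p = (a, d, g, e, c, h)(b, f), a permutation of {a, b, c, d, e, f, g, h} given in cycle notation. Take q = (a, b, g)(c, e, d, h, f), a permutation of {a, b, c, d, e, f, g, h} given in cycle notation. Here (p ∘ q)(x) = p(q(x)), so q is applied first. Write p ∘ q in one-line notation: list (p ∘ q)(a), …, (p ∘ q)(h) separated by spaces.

f e c a g h d b

Chase each element through q then p: a → b → f; b → g → e; c → e → c; d → h → a; e → d → g; f → c → h; g → a → d; h → f → b.
So p ∘ q in one-line form is f e c a g h d b.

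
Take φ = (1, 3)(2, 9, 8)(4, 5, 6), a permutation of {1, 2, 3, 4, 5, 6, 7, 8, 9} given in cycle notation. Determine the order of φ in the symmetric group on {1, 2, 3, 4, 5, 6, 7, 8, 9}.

6

The cycle type of φ is (3, 3, 2, 1).
Since disjoint cycles commute, ord(φ) = lcm(3, 3, 2) = 6.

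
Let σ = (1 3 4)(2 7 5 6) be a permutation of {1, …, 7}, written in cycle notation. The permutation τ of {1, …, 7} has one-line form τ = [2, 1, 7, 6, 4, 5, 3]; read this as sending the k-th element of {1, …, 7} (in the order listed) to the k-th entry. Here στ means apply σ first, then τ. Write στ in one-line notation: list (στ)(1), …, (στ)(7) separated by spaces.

For each element, apply σ then τ: 1 → 3 → 7; 2 → 7 → 3; 3 → 4 → 6; 4 → 1 → 2; 5 → 6 → 5; 6 → 2 → 1; 7 → 5 → 4.
So στ in one-line form is 7 3 6 2 5 1 4.

7 3 6 2 5 1 4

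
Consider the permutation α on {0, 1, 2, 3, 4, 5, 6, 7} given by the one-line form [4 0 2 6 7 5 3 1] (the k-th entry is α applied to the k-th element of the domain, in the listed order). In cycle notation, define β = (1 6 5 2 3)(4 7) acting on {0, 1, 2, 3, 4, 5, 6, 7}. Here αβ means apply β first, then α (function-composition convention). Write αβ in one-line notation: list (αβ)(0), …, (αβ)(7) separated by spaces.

4 3 6 0 1 2 5 7

(αβ)(x) = α(β(x)). Computing each image: α(β(0)) = α(0) = 4, α(β(1)) = α(6) = 3, α(β(2)) = α(3) = 6, α(β(3)) = α(1) = 0, α(β(4)) = α(7) = 1, α(β(5)) = α(2) = 2, α(β(6)) = α(5) = 5, α(β(7)) = α(4) = 7.
Hence αβ = [4 3 6 0 1 2 5 7].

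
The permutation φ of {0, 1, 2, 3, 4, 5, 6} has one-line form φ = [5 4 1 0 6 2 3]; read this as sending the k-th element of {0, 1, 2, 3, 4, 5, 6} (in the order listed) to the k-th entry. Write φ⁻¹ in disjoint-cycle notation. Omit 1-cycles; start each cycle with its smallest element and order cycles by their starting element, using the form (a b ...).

(0 3 6 4 1 2 5)

The cycle decomposition of φ is (0 5 2 1 4 6 3).
Reversing each cycle (and rotating so the smallest element leads) gives φ⁻¹ = (0 3 6 4 1 2 5).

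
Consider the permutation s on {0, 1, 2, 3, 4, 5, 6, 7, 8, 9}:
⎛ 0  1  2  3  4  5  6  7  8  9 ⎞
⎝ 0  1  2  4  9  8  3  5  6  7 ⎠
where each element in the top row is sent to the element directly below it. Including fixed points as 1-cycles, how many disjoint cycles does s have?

4

The cycle decomposition is (0)(1)(2)(3 4 9 7 5 8 6), which has 4 cycles (counting 1-cycles).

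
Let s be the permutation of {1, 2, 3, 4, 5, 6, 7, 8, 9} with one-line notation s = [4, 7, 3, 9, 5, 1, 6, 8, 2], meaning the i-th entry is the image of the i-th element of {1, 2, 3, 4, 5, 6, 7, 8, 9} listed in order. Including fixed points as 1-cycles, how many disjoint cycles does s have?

The cycle decomposition is (1 4 9 2 7 6)(3)(5)(8), which has 4 cycles (counting 1-cycles).

4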